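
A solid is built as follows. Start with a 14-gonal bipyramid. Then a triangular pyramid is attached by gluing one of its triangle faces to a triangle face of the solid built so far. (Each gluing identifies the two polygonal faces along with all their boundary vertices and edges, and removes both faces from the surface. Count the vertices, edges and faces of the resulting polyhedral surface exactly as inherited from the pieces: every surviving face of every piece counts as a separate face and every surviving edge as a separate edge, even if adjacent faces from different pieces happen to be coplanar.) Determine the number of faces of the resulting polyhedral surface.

30

A 14-gonal bipyramid: V=16, E=42, F=28.
Attach a triangular pyramid (V=4, E=6, F=4) along a 3-gon: merge 3 vertices and 3 edges, delete both glued faces → V=17, E=45, F=30.
Check: V − E + F = 17 − 45 + 30 = 2.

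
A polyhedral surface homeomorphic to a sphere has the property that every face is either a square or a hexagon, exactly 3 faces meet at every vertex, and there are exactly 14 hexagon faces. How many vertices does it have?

36

Let x be the number of squares; then F = 14 + x.
Edge–face incidences: 2E = 6·14 + 4·x = 84 + 4x.
Every vertex has degree 3, so 3V = 2E.
Euler: V − E + F = 2 ⇒ (2E)/3 − E + (14 + x) = 2.
Multiply by 6: 2·(2E) − 3·(2E) + 6·(14 + x) = 12, i.e. 84 + 6x − (84 + 4x) = 12.
Collecting terms: 2x = 12, so x = 6.
Then 2E = 84 + 4·6 = 108, so E = 54, V = 2E/3 = 36, F = 14 + 6 = 20.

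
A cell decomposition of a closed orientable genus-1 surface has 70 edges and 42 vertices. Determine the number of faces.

For a closed orientable surface of genus 1, χ = 2 − 2·1 = 0.
F = 0 − V + E = 0 − 42 + 70 = 28.

28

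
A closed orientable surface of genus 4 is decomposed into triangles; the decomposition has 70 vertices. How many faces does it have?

152

χ = 2 − 2·4 = -6, and every face is a triangle so 3F = 2E.
V − E + F = -6 with E = 3F/2 gives 70 − (3/2 − 1)·F = -6, so F = 152 and E = 228.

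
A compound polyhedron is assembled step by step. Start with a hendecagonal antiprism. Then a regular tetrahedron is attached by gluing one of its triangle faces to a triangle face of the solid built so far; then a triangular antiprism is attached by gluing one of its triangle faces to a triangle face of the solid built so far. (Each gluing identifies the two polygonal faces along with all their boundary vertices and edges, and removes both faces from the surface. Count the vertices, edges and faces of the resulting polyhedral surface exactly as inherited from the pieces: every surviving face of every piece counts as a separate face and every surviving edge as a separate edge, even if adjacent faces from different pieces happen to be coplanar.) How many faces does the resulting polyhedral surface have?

A hendecagonal antiprism: V=22, E=44, F=24.
Attach a regular tetrahedron (V=4, E=6, F=4) along a 3-gon: merge 3 vertices and 3 edges, delete both glued faces → V=23, E=47, F=26.
Attach a triangular antiprism (V=6, E=12, F=8) along a 3-gon: merge 3 vertices and 3 edges, delete both glued faces → V=26, E=56, F=32.
Check: V − E + F = 26 − 56 + 32 = 2.

32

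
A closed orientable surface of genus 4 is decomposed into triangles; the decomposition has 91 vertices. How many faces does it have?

χ = 2 − 2·4 = -6, and every face is a triangle so 3F = 2E.
V − E + F = -6 with E = 3F/2 gives 91 − (3/2 − 1)·F = -6, so F = 194 and E = 291.

194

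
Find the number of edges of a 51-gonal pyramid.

102

A pyramid on an n-gon base has one n-gon and n triangles: V = 51 + 1 = 52, E = 2·51 = 102, F = 51 + 1 = 52.
Check: V − E + F = 52 − 102 + 52 = 2.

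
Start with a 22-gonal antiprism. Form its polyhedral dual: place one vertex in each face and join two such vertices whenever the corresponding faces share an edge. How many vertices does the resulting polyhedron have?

46

The base solid has V = 44, E = 88, F = 46.
The dual swaps V and F and preserves E: V′ = F = 46, E′ = E = 88, F′ = V = 44.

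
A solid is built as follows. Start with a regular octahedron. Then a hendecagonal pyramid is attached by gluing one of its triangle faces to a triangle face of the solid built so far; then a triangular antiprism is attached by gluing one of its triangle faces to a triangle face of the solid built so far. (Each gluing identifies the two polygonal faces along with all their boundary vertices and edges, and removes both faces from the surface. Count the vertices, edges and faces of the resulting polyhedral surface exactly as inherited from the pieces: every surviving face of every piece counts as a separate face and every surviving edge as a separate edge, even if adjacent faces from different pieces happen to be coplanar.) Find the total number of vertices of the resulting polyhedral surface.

18

A regular octahedron: V=6, E=12, F=8.
Attach a hendecagonal pyramid (V=12, E=22, F=12) along a 3-gon: merge 3 vertices and 3 edges, delete both glued faces → V=15, E=31, F=18.
Attach a triangular antiprism (V=6, E=12, F=8) along a 3-gon: merge 3 vertices and 3 edges, delete both glued faces → V=18, E=40, F=24.
Check: V − E + F = 18 − 40 + 24 = 2.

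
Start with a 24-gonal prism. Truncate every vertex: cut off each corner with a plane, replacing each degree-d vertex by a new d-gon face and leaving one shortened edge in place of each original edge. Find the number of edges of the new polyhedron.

The base solid has V = 48, E = 72, F = 26.
Truncation replaces each original edge-end by a new vertex, so V′ = 2E = 144.
Each original edge survives, and each old vertex of degree d contributes d new edges; summing degrees gives Σd = 2E, so E′ = E + 2E = 3E = 216.
Each original face survives and each original vertex becomes one new face: F′ = F + V = 74.

216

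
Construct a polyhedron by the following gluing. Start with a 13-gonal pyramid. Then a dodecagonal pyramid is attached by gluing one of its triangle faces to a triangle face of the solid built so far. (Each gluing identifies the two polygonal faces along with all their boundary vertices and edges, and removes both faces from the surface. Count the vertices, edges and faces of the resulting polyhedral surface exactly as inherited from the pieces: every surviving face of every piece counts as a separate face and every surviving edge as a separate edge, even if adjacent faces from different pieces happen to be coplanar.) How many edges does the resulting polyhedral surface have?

47

A 13-gonal pyramid: V=14, E=26, F=14.
Attach a dodecagonal pyramid (V=13, E=24, F=13) along a 3-gon: merge 3 vertices and 3 edges, delete both glued faces → V=24, E=47, F=25.
Check: V − E + F = 24 − 47 + 25 = 2.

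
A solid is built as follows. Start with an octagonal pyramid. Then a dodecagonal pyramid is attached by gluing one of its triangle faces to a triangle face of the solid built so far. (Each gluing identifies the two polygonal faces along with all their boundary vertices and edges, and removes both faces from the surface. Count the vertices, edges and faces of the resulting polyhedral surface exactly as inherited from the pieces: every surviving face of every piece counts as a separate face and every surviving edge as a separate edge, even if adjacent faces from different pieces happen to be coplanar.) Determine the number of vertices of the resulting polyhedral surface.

An octagonal pyramid: V=9, E=16, F=9.
Attach a dodecagonal pyramid (V=13, E=24, F=13) along a 3-gon: merge 3 vertices and 3 edges, delete both glued faces → V=19, E=37, F=20.
Check: V − E + F = 19 − 37 + 20 = 2.

19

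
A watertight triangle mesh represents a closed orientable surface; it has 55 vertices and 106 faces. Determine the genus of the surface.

Every face is a triangle, so 2E = 3·106 = 318, giving E = 159.
χ = V − E + F = 55 − 159 + 106 = 2.
For a closed orientable surface χ = 2 − 2g, so g = (2 − (2))/2 = 0.

0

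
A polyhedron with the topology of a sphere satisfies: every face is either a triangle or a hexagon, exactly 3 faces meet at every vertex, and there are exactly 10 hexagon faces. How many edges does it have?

Let x be the number of triangles; then F = 10 + x.
Edge–face incidences: 2E = 6·10 + 3·x = 60 + 3x.
Every vertex has degree 3, so 3V = 2E.
Euler: V − E + F = 2 ⇒ (2E)/3 − E + (10 + x) = 2.
Multiply by 6: 2·(2E) − 3·(2E) + 6·(10 + x) = 12, i.e. 60 + 6x − (60 + 3x) = 12.
Collecting terms: 3x = 12, so x = 4.
Then 2E = 60 + 3·4 = 72, so E = 36, V = 2E/3 = 24, F = 10 + 4 = 14.

36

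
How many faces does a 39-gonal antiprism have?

80

An antiprism on an n-gon has two n-gon caps and 2n triangles: V = 2·39 = 78, E = 4·39 = 156, F = 2·39 + 2 = 80.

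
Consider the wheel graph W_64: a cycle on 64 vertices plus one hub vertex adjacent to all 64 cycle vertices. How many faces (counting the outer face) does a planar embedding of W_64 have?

65

W_64 has V = 64 + 1 = 65 vertices and E = 2·64 = 128 edges.
By Euler's formula F = 2 − V + E = 2 − 65 + 128 = 65.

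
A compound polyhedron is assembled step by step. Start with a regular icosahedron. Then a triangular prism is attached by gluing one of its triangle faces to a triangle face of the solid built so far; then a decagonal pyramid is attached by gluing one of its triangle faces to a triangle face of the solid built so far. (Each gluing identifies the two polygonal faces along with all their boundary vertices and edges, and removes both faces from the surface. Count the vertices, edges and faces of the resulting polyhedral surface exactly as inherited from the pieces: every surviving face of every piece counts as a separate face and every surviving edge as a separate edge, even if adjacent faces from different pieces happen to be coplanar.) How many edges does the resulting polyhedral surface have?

A regular icosahedron: V=12, E=30, F=20.
Attach a triangular prism (V=6, E=9, F=5) along a 3-gon: merge 3 vertices and 3 edges, delete both glued faces → V=15, E=36, F=23.
Attach a decagonal pyramid (V=11, E=20, F=11) along a 3-gon: merge 3 vertices and 3 edges, delete both glued faces → V=23, E=53, F=32.
Check: V − E + F = 23 − 53 + 32 = 2.

53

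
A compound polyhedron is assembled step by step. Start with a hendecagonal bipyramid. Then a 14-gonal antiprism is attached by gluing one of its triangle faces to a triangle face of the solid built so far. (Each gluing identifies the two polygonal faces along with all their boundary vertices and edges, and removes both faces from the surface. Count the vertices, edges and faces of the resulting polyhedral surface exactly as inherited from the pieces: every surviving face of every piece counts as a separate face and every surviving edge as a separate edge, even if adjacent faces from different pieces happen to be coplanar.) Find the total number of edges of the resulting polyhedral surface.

A hendecagonal bipyramid: V=13, E=33, F=22.
Attach a 14-gonal antiprism (V=28, E=56, F=30) along a 3-gon: merge 3 vertices and 3 edges, delete both glued faces → V=38, E=86, F=50.
Check: V − E + F = 38 − 86 + 50 = 2.

86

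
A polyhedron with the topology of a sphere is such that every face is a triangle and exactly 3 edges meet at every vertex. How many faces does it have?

4

Each face has 3 edges and each edge borders two faces, so 2E = 3F.
Each vertex has degree 3, so 3V = 2E and hence V = 3F/3.
Euler: V − E + F = 2 ⇒ (3F/3) − (3F/2) + F = 2.
Multiply by 6: (6 − 9 + 6)F = 12, i.e. 3F = 12.
So F = 4, E = 3·4/2 = 6, V = 3·4/3 = 4.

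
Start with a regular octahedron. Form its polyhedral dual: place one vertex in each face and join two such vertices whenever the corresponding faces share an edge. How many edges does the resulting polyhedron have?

12

The base solid has V = 6, E = 12, F = 8.
The dual swaps V and F and preserves E: V′ = F = 8, E′ = E = 12, F′ = V = 6.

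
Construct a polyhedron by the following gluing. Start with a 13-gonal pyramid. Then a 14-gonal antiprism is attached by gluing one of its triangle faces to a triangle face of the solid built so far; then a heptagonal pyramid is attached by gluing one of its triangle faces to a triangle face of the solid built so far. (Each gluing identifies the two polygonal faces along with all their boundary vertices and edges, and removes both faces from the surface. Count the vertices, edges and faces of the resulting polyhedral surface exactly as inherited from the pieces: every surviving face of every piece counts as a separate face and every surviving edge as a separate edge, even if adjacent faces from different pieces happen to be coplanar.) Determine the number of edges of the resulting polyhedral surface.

A 13-gonal pyramid: V=14, E=26, F=14.
Attach a 14-gonal antiprism (V=28, E=56, F=30) along a 3-gon: merge 3 vertices and 3 edges, delete both glued faces → V=39, E=79, F=42.
Attach a heptagonal pyramid (V=8, E=14, F=8) along a 3-gon: merge 3 vertices and 3 edges, delete both glued faces → V=44, E=90, F=48.
Check: V − E + F = 44 − 90 + 48 = 2.

90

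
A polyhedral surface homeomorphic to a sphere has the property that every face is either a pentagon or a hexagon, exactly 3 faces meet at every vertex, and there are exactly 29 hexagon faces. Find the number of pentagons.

12

Let x be the number of pentagons; then F = 29 + x.
Edge–face incidences: 2E = 6·29 + 5·x = 174 + 5x.
Every vertex has degree 3, so 3V = 2E.
Euler: V − E + F = 2 ⇒ (2E)/3 − E + (29 + x) = 2.
Multiply by 6: 2·(2E) − 3·(2E) + 6·(29 + x) = 12, i.e. 174 + 6x − (174 + 5x) = 12.
Collecting terms: x = 12.
Then 2E = 174 + 5·12 = 234, so E = 117, V = 2E/3 = 78, F = 29 + 12 = 41.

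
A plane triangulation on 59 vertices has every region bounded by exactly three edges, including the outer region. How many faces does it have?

114

In a plane triangulation 3F = 2E and V − E + F = 2, so F = 2V − 4 = 2·59 − 4 = 114.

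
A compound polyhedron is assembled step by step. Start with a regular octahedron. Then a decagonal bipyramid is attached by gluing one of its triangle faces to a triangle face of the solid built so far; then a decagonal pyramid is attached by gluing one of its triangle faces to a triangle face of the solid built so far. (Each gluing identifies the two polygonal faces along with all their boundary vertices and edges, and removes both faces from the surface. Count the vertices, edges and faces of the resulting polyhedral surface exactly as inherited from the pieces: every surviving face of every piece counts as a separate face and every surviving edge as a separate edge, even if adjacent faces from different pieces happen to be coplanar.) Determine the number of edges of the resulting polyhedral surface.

56

A regular octahedron: V=6, E=12, F=8.
Attach a decagonal bipyramid (V=12, E=30, F=20) along a 3-gon: merge 3 vertices and 3 edges, delete both glued faces → V=15, E=39, F=26.
Attach a decagonal pyramid (V=11, E=20, F=11) along a 3-gon: merge 3 vertices and 3 edges, delete both glued faces → V=23, E=56, F=35.
Check: V − E + F = 23 − 56 + 35 = 2.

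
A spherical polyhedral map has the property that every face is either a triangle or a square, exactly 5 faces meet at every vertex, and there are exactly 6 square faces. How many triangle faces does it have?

32

Let x be the number of triangles; then F = 6 + x.
Edge–face incidences: 2E = 4·6 + 3·x = 24 + 3x.
Every vertex has degree 5, so 5V = 2E.
Euler: V − E + F = 2 ⇒ (2E)/5 − E + (6 + x) = 2.
Multiply by 10: 2·(2E) − 5·(2E) + 10·(6 + x) = 20, i.e. 60 + 10x − 3·(24 + 3x) = 20.
Collecting terms: x − 12 = 20, so x = 32.
Then 2E = 24 + 3·32 = 120, so E = 60, V = 2E/5 = 24, F = 6 + 32 = 38.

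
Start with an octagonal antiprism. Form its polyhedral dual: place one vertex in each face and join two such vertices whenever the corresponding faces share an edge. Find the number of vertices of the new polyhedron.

18

The base solid has V = 16, E = 32, F = 18.
The dual swaps V and F and preserves E: V′ = F = 18, E′ = E = 32, F′ = V = 16.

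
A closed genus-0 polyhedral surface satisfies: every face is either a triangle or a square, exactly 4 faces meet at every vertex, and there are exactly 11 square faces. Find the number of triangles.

Let x be the number of triangles; then F = 11 + x.
Edge–face incidences: 2E = 4·11 + 3·x = 44 + 3x.
Every vertex has degree 4, so 4V = 2E.
Euler: V − E + F = 2 ⇒ (2E)/4 − E + (11 + x) = 2.
Multiply by 8: 2·(2E) − 4·(2E) + 8·(11 + x) = 16, i.e. 88 + 8x − 2·(44 + 3x) = 16.
Collecting terms: 2x = 16, so x = 8.
Then 2E = 44 + 3·8 = 68, so E = 34, V = 2E/4 = 17, F = 11 + 8 = 19.

8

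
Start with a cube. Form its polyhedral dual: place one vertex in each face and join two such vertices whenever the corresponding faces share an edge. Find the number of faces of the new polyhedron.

8

The base solid has V = 8, E = 12, F = 6.
The dual swaps V and F and preserves E: V′ = F = 6, E′ = E = 12, F′ = V = 8.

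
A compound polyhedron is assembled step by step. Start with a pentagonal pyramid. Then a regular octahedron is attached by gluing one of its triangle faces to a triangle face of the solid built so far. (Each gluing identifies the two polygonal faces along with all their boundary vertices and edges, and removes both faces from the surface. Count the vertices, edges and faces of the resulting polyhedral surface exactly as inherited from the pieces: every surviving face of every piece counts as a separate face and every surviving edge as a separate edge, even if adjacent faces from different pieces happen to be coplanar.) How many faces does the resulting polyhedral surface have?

A pentagonal pyramid: V=6, E=10, F=6.
Attach a regular octahedron (V=6, E=12, F=8) along a 3-gon: merge 3 vertices and 3 edges, delete both glued faces → V=9, E=19, F=12.
Check: V − E + F = 9 − 19 + 12 = 2.

12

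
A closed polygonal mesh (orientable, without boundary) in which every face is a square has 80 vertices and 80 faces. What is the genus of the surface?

1

Every face is a square, so 2E = 4·80 = 320, giving E = 160.
χ = V − E + F = 80 − 160 + 80 = 0.
For a closed orientable surface χ = 2 − 2g, so g = (2 − (0))/2 = 1.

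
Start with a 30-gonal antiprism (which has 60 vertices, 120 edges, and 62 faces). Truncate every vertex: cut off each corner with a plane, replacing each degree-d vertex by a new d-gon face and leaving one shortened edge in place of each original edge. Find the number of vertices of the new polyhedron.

240

Truncation replaces each original edge-end by a new vertex, so V′ = 2E = 240.
Each original edge survives, and each old vertex of degree d contributes d new edges; summing degrees gives Σd = 2E, so E′ = E + 2E = 3E = 360.
Each original face survives and each original vertex becomes one new face: F′ = F + V = 122.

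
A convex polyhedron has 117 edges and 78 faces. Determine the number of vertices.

Here V − E + F = 2.
V = 2 + E − F = 2 + 117 − 78 = 41.

41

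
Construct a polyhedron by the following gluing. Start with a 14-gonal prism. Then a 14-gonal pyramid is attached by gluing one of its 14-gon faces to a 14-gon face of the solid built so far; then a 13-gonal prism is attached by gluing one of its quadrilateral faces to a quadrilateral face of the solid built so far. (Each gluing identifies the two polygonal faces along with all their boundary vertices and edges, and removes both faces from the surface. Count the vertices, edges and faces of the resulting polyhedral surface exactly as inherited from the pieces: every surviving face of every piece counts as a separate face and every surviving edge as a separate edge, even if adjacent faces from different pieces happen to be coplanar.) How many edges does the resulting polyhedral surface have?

A 14-gonal prism: V=28, E=42, F=16.
Attach a 14-gonal pyramid (V=15, E=28, F=15) along a 14-gon: merge 14 vertices and 14 edges, delete both glued faces → V=29, E=56, F=29.
Attach a 13-gonal prism (V=26, E=39, F=15) along a 4-gon: merge 4 vertices and 4 edges, delete both glued faces → V=51, E=91, F=42.
Check: V − E + F = 51 − 91 + 42 = 2.

91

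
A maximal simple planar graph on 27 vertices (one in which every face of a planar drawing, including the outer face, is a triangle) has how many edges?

In a plane triangulation 3F = 2E and V − E + F = 2, so E = 3V − 6 = 3·27 − 6 = 75.

75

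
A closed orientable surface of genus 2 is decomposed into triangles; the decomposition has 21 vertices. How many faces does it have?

46

χ = 2 − 2·2 = -2, and every face is a triangle so 3F = 2E.
V − E + F = -2 with E = 3F/2 gives 21 − (3/2 − 1)·F = -2, so F = 46 and E = 69.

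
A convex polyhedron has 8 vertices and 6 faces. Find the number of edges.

12

Here V − E + F = 2.
E = V + F − (2) = 8 + 6 − (2) = 12.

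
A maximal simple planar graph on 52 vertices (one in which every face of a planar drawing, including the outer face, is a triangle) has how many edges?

150

In a plane triangulation 3F = 2E and V − E + F = 2, so E = 3V − 6 = 3·52 − 6 = 150.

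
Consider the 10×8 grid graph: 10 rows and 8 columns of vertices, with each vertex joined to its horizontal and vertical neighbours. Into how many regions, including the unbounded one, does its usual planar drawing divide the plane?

64

The grid has V = 10·8 = 80 vertices and E = 10·7 + 8·9 = 142 edges.
F = 2 − V + E = 2 − 80 + 142 = 64.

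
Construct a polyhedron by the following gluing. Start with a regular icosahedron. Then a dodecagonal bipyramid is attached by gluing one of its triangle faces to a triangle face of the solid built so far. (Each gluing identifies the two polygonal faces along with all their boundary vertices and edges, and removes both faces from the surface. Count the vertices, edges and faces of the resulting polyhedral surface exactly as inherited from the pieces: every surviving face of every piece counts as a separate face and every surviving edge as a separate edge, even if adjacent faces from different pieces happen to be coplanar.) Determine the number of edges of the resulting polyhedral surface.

63

A regular icosahedron: V=12, E=30, F=20.
Attach a dodecagonal bipyramid (V=14, E=36, F=24) along a 3-gon: merge 3 vertices and 3 edges, delete both glued faces → V=23, E=63, F=42.
Check: V − E + F = 23 − 63 + 42 = 2.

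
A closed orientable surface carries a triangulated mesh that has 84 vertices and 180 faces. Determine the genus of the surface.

Every face is a triangle, so 2E = 3·180 = 540, giving E = 270.
χ = V − E + F = 84 − 270 + 180 = -6.
For a closed orientable surface χ = 2 − 2g, so g = (2 − (-6))/2 = 4.

4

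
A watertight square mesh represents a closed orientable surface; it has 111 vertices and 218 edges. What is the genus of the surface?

Every face is a square and each edge borders two faces, so 4F = 2·218, giving F = 109.
χ = V − E + F = 111 − 218 + 109 = 2.
For a closed orientable surface χ = 2 − 2g, so g = (2 − (2))/2 = 0.

0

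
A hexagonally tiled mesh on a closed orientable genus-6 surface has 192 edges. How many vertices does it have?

118

χ = 2 − 2·6 = -10, and every face is a hexagon so 6F = 2E.
F = 2E/6 = 64. Then V = -10 + E − F = -10 + 192 − 64 = 118.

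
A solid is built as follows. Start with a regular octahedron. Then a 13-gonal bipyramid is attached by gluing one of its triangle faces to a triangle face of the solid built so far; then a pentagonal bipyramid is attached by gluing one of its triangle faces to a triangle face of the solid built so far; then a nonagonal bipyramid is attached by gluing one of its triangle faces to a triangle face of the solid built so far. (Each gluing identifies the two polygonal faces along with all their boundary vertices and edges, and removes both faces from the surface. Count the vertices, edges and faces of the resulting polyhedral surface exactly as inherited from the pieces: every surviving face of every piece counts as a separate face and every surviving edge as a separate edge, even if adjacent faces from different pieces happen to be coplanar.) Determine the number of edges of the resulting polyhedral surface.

84

A regular octahedron: V=6, E=12, F=8.
Attach a 13-gonal bipyramid (V=15, E=39, F=26) along a 3-gon: merge 3 vertices and 3 edges, delete both glued faces → V=18, E=48, F=32.
Attach a pentagonal bipyramid (V=7, E=15, F=10) along a 3-gon: merge 3 vertices and 3 edges, delete both glued faces → V=22, E=60, F=40.
Attach a nonagonal bipyramid (V=11, E=27, F=18) along a 3-gon: merge 3 vertices and 3 edges, delete both glued faces → V=30, E=84, F=56.
Check: V − E + F = 30 − 84 + 56 = 2.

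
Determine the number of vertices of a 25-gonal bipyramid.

27

A bipyramid over an n-gon has 2n triangular faces and n + 2 vertices: V = 25 + 2 = 27, E = 3·25 = 75, F = 2·25 = 50.
Check: V − E + F = 27 − 75 + 50 = 2.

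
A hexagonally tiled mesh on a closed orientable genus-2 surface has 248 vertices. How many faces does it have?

125

χ = 2 − 2·2 = -2, and every face is a hexagon so 6F = 2E.
V − E + F = -2 with E = 6F/2 gives 248 − (6/2 − 1)·F = -2, so F = 125 and E = 375.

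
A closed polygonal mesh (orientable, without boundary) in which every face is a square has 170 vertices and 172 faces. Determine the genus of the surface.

Every face is a square, so 2E = 4·172 = 688, giving E = 344.
χ = V − E + F = 170 − 344 + 172 = -2.
For a closed orientable surface χ = 2 − 2g, so g = (2 − (-2))/2 = 2.

2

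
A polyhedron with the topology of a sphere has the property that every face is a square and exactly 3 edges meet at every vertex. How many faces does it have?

Each face has 4 edges and each edge borders two faces, so 2E = 4F.
Each vertex has degree 3, so 3V = 2E and hence V = 4F/3.
Euler: V − E + F = 2 ⇒ (4F/3) − (4F/2) + F = 2.
Multiply by 6: (8 − 12 + 6)F = 12, i.e. 2F = 12.
So F = 6, E = 4·6/2 = 12, V = 4·6/3 = 8.

6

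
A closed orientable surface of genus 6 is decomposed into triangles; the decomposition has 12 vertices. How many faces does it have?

χ = 2 − 2·6 = -10, and every face is a triangle so 3F = 2E.
V − E + F = -10 with E = 3F/2 gives 12 − (3/2 − 1)·F = -10, so F = 44 and E = 66.

44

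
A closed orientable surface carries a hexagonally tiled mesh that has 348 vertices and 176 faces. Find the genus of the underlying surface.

Every face is a hexagon, so 2E = 6·176 = 1056, giving E = 528.
χ = V − E + F = 348 − 528 + 176 = -4.
For a closed orientable surface χ = 2 − 2g, so g = (2 − (-4))/2 = 3.

3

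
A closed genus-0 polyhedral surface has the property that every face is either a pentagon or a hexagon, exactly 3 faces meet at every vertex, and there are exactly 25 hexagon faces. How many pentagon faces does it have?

12

Let x be the number of pentagons; then F = 25 + x.
Edge–face incidences: 2E = 6·25 + 5·x = 150 + 5x.
Every vertex has degree 3, so 3V = 2E.
Euler: V − E + F = 2 ⇒ (2E)/3 − E + (25 + x) = 2.
Multiply by 6: 2·(2E) − 3·(2E) + 6·(25 + x) = 12, i.e. 150 + 6x − (150 + 5x) = 12.
Collecting terms: x = 12.
Then 2E = 150 + 5·12 = 210, so E = 105, V = 2E/3 = 70, F = 25 + 12 = 37.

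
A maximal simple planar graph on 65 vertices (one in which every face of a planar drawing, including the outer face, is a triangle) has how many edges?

189

In a plane triangulation 3F = 2E and V − E + F = 2, so E = 3V − 6 = 3·65 − 6 = 189.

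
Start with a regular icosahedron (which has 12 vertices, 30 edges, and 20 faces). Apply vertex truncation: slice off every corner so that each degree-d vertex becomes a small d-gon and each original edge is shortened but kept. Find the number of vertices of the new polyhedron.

Truncation replaces each original edge-end by a new vertex, so V′ = 2E = 60.
Each original edge survives, and each old vertex of degree d contributes d new edges; summing degrees gives Σd = 2E, so E′ = E + 2E = 3E = 90.
Each original face survives and each original vertex becomes one new face: F′ = F + V = 32.

60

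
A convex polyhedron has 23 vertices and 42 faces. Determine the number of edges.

Here V − E + F = 2.
E = V + F − (2) = 23 + 42 − (2) = 63.

63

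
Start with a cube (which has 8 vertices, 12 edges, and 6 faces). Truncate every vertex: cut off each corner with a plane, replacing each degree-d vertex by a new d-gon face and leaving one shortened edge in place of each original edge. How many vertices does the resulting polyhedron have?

Truncation replaces each original edge-end by a new vertex, so V′ = 2E = 24.
Each original edge survives, and each old vertex of degree d contributes d new edges; summing degrees gives Σd = 2E, so E′ = E + 2E = 3E = 36.
Each original face survives and each original vertex becomes one new face: F′ = F + V = 14.

24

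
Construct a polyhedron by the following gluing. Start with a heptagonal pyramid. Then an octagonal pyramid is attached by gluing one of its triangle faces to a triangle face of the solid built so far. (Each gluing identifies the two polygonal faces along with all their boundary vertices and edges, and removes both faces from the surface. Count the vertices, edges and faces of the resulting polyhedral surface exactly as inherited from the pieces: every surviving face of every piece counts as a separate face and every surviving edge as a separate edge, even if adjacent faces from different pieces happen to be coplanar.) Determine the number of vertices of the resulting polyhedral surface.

14

A heptagonal pyramid: V=8, E=14, F=8.
Attach an octagonal pyramid (V=9, E=16, F=9) along a 3-gon: merge 3 vertices and 3 edges, delete both glued faces → V=14, E=27, F=15.
Check: V − E + F = 14 − 27 + 15 = 2.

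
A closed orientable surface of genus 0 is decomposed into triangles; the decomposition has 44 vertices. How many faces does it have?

84

χ = 2 − 2·0 = 2, and every face is a triangle so 3F = 2E.
V − E + F = 2 with E = 3F/2 gives 44 − (3/2 − 1)·F = 2, so F = 84 and E = 126.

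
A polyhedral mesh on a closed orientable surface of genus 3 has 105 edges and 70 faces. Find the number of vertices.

31

For a closed orientable surface of genus 3, χ = 2 − 2·3 = -4.
V = -4 + E − F = -4 + 105 − 70 = 31.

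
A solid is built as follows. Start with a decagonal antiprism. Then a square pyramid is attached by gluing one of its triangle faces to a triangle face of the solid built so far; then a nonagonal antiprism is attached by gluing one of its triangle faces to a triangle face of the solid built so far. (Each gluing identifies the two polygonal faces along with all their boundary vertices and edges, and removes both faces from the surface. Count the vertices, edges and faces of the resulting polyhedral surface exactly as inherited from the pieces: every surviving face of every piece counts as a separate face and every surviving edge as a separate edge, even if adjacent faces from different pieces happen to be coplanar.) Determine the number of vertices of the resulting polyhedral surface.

37

A decagonal antiprism: V=20, E=40, F=22.
Attach a square pyramid (V=5, E=8, F=5) along a 3-gon: merge 3 vertices and 3 edges, delete both glued faces → V=22, E=45, F=25.
Attach a nonagonal antiprism (V=18, E=36, F=20) along a 3-gon: merge 3 vertices and 3 edges, delete both glued faces → V=37, E=78, F=43.
Check: V − E + F = 37 − 78 + 43 = 2.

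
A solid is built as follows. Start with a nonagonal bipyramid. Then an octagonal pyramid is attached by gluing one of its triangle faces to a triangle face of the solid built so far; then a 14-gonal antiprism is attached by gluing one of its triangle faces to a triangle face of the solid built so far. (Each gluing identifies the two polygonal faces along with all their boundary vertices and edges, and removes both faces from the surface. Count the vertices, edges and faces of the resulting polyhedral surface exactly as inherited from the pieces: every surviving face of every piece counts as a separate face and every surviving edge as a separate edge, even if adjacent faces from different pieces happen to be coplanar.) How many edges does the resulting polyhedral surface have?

93

A nonagonal bipyramid: V=11, E=27, F=18.
Attach an octagonal pyramid (V=9, E=16, F=9) along a 3-gon: merge 3 vertices and 3 edges, delete both glued faces → V=17, E=40, F=25.
Attach a 14-gonal antiprism (V=28, E=56, F=30) along a 3-gon: merge 3 vertices and 3 edges, delete both glued faces → V=42, E=93, F=53.
Check: V − E + F = 42 − 93 + 53 = 2.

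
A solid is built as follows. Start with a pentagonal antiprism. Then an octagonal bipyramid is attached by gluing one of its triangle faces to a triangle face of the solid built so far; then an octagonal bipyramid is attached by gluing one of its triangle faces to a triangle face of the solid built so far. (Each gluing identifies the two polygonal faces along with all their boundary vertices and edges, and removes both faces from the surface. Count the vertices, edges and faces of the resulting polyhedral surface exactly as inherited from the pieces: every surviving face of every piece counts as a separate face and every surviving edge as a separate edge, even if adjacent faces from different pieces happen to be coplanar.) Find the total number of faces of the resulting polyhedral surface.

A pentagonal antiprism: V=10, E=20, F=12.
Attach an octagonal bipyramid (V=10, E=24, F=16) along a 3-gon: merge 3 vertices and 3 edges, delete both glued faces → V=17, E=41, F=26.
Attach an octagonal bipyramid (V=10, E=24, F=16) along a 3-gon: merge 3 vertices and 3 edges, delete both glued faces → V=24, E=62, F=40.
Check: V − E + F = 24 − 62 + 40 = 2.

40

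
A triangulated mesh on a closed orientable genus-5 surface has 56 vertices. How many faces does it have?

128

χ = 2 − 2·5 = -8, and every face is a triangle so 3F = 2E.
V − E + F = -8 with E = 3F/2 gives 56 − (3/2 − 1)·F = -8, so F = 128 and E = 192.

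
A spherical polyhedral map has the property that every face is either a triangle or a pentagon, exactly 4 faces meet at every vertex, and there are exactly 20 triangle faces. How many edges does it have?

Let x be the number of pentagons; then F = 20 + x.
Edge–face incidences: 2E = 3·20 + 5·x = 60 + 5x.
Every vertex has degree 4, so 4V = 2E.
Euler: V − E + F = 2 ⇒ (2E)/4 − E + (20 + x) = 2.
Multiply by 8: 2·(2E) − 4·(2E) + 8·(20 + x) = 16, i.e. 160 + 8x − 2·(60 + 5x) = 16.
Collecting terms: −2x + 40 = 16, so −2x = −24, so x = 12.
Then 2E = 60 + 5·12 = 120, so E = 60, V = 2E/4 = 30, F = 20 + 12 = 32.

60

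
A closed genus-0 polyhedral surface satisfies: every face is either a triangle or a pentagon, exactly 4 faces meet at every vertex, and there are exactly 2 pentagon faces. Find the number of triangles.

Let x be the number of triangles; then F = 2 + x.
Edge–face incidences: 2E = 5·2 + 3·x = 10 + 3x.
Every vertex has degree 4, so 4V = 2E.
Euler: V − E + F = 2 ⇒ (2E)/4 − E + (2 + x) = 2.
Multiply by 8: 2·(2E) − 4·(2E) + 8·(2 + x) = 16, i.e. 16 + 8x − 2·(10 + 3x) = 16.
Collecting terms: 2x − 4 = 16, so 2x = 20, so x = 10.
Then 2E = 10 + 3·10 = 40, so E = 20, V = 2E/4 = 10, F = 2 + 10 = 12.

10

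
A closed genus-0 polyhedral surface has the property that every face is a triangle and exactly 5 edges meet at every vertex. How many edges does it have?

Each face has 3 edges and each edge borders two faces, so 2E = 3F.
Each vertex has degree 5, so 5V = 2E and hence V = 3F/5.
Euler: V − E + F = 2 ⇒ (3F/5) − (3F/2) + F = 2.
Multiply by 10: (6 − 15 + 10)F = 20, i.e. 1F = 20.
So F = 20, E = 3·20/2 = 30, V = 3·20/5 = 12.

30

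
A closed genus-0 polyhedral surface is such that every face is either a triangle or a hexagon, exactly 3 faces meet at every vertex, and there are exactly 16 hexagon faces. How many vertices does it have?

36

Let x be the number of triangles; then F = 16 + x.
Edge–face incidences: 2E = 6·16 + 3·x = 96 + 3x.
Every vertex has degree 3, so 3V = 2E.
Euler: V − E + F = 2 ⇒ (2E)/3 − E + (16 + x) = 2.
Multiply by 6: 2·(2E) − 3·(2E) + 6·(16 + x) = 12, i.e. 96 + 6x − (96 + 3x) = 12.
Collecting terms: 3x = 12, so x = 4.
Then 2E = 96 + 3·4 = 108, so E = 54, V = 2E/3 = 36, F = 16 + 4 = 20.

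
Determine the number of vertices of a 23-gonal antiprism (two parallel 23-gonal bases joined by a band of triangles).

46

An antiprism on an n-gon has two n-gon caps and 2n triangles: V = 2·23 = 46, E = 4·23 = 92, F = 2·23 + 2 = 48.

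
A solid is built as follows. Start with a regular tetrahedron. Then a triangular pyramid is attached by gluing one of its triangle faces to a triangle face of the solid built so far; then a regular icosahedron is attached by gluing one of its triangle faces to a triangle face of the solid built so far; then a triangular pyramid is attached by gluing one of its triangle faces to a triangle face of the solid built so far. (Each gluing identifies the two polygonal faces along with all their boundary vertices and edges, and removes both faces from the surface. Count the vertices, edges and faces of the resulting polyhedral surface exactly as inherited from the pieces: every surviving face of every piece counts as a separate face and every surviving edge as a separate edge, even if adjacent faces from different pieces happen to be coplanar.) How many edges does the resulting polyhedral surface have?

A regular tetrahedron: V=4, E=6, F=4.
Attach a triangular pyramid (V=4, E=6, F=4) along a 3-gon: merge 3 vertices and 3 edges, delete both glued faces → V=5, E=9, F=6.
Attach a regular icosahedron (V=12, E=30, F=20) along a 3-gon: merge 3 vertices and 3 edges, delete both glued faces → V=14, E=36, F=24.
Attach a triangular pyramid (V=4, E=6, F=4) along a 3-gon: merge 3 vertices and 3 edges, delete both glued faces → V=15, E=39, F=26.
Check: V − E + F = 15 − 39 + 26 = 2.

39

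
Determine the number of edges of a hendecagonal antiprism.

An antiprism on an n-gon has two n-gon caps and 2n triangles: V = 2·11 = 22, E = 4·11 = 44, F = 2·11 + 2 = 24.

44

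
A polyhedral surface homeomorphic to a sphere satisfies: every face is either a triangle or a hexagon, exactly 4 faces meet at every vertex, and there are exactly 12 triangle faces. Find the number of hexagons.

Let x be the number of hexagons; then F = 12 + x.
Edge–face incidences: 2E = 3·12 + 6·x = 36 + 6x.
Every vertex has degree 4, so 4V = 2E.
Euler: V − E + F = 2 ⇒ (2E)/4 − E + (12 + x) = 2.
Multiply by 8: 2·(2E) − 4·(2E) + 8·(12 + x) = 16, i.e. 96 + 8x − 2·(36 + 6x) = 16.
Collecting terms: −4x + 24 = 16, so −4x = −8, so x = 2.
Then 2E = 36 + 6·2 = 48, so E = 24, V = 2E/4 = 12, F = 12 + 2 = 14.

2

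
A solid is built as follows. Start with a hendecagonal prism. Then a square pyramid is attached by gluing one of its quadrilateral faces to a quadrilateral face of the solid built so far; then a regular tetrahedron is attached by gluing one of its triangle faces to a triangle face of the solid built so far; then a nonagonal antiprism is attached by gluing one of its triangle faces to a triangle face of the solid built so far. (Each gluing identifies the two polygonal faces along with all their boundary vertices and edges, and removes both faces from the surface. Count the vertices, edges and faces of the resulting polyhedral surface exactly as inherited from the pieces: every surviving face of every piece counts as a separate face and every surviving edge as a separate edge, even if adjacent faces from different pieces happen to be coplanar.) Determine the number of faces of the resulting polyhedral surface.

36

A hendecagonal prism: V=22, E=33, F=13.
Attach a square pyramid (V=5, E=8, F=5) along a 4-gon: merge 4 vertices and 4 edges, delete both glued faces → V=23, E=37, F=16.
Attach a regular tetrahedron (V=4, E=6, F=4) along a 3-gon: merge 3 vertices and 3 edges, delete both glued faces → V=24, E=40, F=18.
Attach a nonagonal antiprism (V=18, E=36, F=20) along a 3-gon: merge 3 vertices and 3 edges, delete both glued faces → V=39, E=73, F=36.
Check: V − E + F = 39 − 73 + 36 = 2.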